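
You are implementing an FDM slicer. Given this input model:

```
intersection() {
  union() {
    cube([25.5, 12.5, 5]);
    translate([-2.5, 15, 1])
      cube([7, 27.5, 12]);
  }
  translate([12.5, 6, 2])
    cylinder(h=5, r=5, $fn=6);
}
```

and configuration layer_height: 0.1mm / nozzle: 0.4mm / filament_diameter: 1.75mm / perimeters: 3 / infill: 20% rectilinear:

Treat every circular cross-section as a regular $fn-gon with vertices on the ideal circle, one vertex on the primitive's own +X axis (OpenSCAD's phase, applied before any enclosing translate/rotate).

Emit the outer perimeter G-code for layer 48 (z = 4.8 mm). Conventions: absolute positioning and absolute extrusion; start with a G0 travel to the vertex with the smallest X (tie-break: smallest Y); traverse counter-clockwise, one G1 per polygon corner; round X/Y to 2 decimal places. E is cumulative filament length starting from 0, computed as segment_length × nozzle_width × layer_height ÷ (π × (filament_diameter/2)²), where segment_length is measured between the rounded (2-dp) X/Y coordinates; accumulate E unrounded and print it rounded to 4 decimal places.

At z = 4.8 mm: the cube is present — its section is the full 25.5×12.5 rectangle; the cube at (-2.5, 15) is present — its section is the full 7×27.5 rectangle; Taking the union: the 2 present regions are separate (no shared area or edge), so areas and boundary lengths simply add and each stays a separate island — 2 connected regions; the cylinder at (12.5, 6): section is a regular 6-gon, circumradius r=5; Keeping only the common overlap: the r=5 cylinder at (12.5, 6) lies inside that combined region, so the common part is the r=5 cylinder at (12.5, 6) itself — 1 connected region. The outline is a single polygon with 6 vertices. Extrusion per mm of travel: 0.4 × 0.1 / (π × 0.875²) = 0.016630. Accumulating E over each segment gives final E = 0.4989.

G0 X7.50 Y6.00 Z4.80
G1 X10.00 Y1.67 E0.0831
G1 X15.00 Y1.67 E0.1663
G1 X17.50 Y6.00 E0.2494
G1 X15.00 Y10.33 E0.3326
G1 X10.00 Y10.33 E0.4157
G1 X7.50 Y6.00 E0.4989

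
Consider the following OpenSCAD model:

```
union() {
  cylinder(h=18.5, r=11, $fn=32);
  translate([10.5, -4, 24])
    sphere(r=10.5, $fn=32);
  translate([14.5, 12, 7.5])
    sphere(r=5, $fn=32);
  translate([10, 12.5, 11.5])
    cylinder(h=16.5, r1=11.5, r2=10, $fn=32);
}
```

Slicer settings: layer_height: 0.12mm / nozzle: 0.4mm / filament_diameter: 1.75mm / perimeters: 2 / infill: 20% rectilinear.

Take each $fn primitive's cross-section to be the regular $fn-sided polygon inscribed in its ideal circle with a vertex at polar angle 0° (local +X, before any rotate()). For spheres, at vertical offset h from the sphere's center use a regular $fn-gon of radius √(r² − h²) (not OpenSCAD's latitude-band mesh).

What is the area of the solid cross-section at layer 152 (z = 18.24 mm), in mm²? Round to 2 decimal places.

At z = 18.24 mm: the cylinder: section is a regular 32-gon, circumradius r=11 (area = (32/2)·11.000²·sin(360°/32) = 377.69 mm²); the r=10.5 sphere at (10.5, -4) contributes a regular 32-gon of circumradius √(10.5²−5.76²) = 8.779 (area = (32/2)·8.779²·sin(360°/32) = 240.58 mm²); the sphere at (14.5, 12) is absent (|z−center|=10.740 > r=5); the cone at (10, 12.5) (r1=11.5→r2=10) has section circumradius 10.887 here — a regular 32-gon (area = (32/2)·10.887²·sin(360°/32) = 369.99 mm²); Combining (union): the regions partially overlap — summed areas 988.27 mm² minus the doubly-counted overlap 164.89 mm² gives 823.37 mm² — area = 823.37 mm². Overall, the cross-section is a single solid region. Net area = 823.37 mm².

823.37 mm²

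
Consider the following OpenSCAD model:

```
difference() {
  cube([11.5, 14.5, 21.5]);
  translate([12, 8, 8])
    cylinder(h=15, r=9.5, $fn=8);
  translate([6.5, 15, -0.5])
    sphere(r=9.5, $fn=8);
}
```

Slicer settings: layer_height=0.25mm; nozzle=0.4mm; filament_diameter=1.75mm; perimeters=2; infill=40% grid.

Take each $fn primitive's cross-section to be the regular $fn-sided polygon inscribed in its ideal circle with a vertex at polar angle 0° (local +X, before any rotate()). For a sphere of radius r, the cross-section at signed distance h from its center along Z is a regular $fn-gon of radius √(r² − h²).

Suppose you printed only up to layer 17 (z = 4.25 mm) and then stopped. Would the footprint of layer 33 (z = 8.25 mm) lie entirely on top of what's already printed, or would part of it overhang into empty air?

Compare the two slices. At z = 4.25: the 11.5×14.5 cube contributes its full rectangle (area 166.75 mm²); the cylinder at (12, 8) is not intersected at this z (z outside [8, 23]); the r=9.5 sphere at (6.5, 15) slices to a regular 8-gon of circumradius 8.227 (√(r²−h²) with h=4.75 from center) (area = (8/2)·8.227²·sin(360°/8) = 191.45 mm²); Subtracting the remaining from the first: starting from the 11.5×14.5 cube (166.75 mm²), the r=9.5 sphere at (6.5, 15) partially overlaps it — only the 74.47 mm² overlap (of its 191.45 mm²) is removed, clipping the outline — area = 92.28 mm². At z = 8.25: the 11.5×14.5 cube contributes its full rectangle (area 166.75 mm²); the r=9.5 cylinder at (12, 8) contributes a regular 8-gon of circumradius 9.5 (area = (8/2)·9.500²·sin(360°/8) = 255.27 mm²); the sphere at (6.5, 15): section is a regular 8-gon, circumradius = √(r²−h²) = √(9.5²−8.75²) = 3.700 (area = (8/2)·3.700²·sin(360°/8) = 38.71 mm²); Subtracting the remaining from the first: starting from the 11.5×14.5 cube (166.75 mm²), the r=9.5 cylinder at (12, 8) partially overlaps it — only the 106.85 mm² overlap (of its 255.27 mm²) is removed, clipping the outline; the r=9.5 sphere at (6.5, 15) partially overlaps it — only the 2.80 mm² overlap (of its 38.71 mm²) is removed, clipping the outline — area = 57.10 mm². Checking containment: at z = 8.25 the cross-section extends beyond the z = 4.25 cross-section by about 19.33 mm².

part overhangs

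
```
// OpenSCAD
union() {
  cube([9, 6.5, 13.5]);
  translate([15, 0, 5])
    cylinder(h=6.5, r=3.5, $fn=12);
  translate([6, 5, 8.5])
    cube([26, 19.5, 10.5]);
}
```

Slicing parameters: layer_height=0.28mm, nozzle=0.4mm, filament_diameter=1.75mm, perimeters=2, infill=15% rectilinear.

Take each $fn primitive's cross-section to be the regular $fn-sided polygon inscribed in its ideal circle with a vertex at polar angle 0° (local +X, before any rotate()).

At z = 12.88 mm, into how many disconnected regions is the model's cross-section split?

At z = 12.88 mm: the cube is present — its section is the full 9×6.5 rectangle; the cylinder at (15, 0) does not reach this height (z outside [5, 11.5]); the cube at (6, 5) (footprint 26×19.5) is included at this height; Merging all regions: the regions partially overlap (shared area 4.50 mm²), so overlapping operands fuse into one piece — 1 connected region. The result has 1 disconnected region.

1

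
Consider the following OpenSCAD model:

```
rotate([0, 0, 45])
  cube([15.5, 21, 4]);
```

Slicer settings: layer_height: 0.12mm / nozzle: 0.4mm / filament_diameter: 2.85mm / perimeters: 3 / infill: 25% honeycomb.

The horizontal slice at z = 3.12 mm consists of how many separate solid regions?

1

At z = 3.12 mm: the cube (footprint 15.5×21) is included at this height; (rotated 45° about Z; rotation is an isometry so areas/perimeters/island counts are preserved). The result has 1 disconnected region.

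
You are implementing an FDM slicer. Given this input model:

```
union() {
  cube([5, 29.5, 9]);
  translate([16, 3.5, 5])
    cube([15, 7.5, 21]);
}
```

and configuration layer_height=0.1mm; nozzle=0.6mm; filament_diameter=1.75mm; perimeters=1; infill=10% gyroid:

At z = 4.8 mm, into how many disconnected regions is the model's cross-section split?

At z = 4.8 mm: the 5×29.5 cube contributes its full rectangle; the cube at (16, 3.5) does not reach this height (z outside [5, 26]); Combining (union): only the 5×29.5 cube is present, so the union is just that shape — 1 connected region. The result has 1 disconnected region.

1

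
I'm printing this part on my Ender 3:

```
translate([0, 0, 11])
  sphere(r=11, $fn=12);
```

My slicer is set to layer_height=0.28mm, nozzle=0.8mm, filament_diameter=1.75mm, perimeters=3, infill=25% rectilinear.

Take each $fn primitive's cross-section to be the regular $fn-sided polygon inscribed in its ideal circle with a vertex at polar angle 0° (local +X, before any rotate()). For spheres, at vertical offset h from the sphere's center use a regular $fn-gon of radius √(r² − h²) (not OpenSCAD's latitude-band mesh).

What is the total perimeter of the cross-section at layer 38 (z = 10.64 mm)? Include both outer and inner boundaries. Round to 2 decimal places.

At z = 10.64 mm: the r=11 sphere contributes a regular 12-gon of circumradius √(11²−0.36²) = 10.994 (perimeter = 2·12·10.994·sin(180°/12) = 68.29 mm). Overall, the cross-section is a single solid region. Total boundary length (outer) = 68.29 mm.

68.29 mm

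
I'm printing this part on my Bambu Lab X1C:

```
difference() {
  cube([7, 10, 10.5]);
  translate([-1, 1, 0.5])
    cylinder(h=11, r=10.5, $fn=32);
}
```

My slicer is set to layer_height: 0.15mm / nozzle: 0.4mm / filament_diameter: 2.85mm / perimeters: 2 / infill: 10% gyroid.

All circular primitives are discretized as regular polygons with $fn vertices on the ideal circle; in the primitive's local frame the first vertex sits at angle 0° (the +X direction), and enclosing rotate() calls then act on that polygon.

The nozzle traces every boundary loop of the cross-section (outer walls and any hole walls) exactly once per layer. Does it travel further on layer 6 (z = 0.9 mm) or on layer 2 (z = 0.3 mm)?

Layer 6 (z = 0.9): the 7×10 cube contributes its full rectangle (perimeter 34.00 mm); the cylinder at (-1, 1): section is a regular 32-gon, circumradius r=10.5 (perimeter = 2·32·10.500·sin(180°/32) = 65.87 mm); Subtracting the remaining from the first: starting from the 7×10 cube, the r=10.5 cylinder at (-1, 1) partially overlaps it — only the 67.36 mm² overlap (of its 344.14 mm²) is removed, clipping the outline — boundary = 8.48 mm. So its perimeter = 8.48 mm. Layer 2 (z = 0.3): the cube is present — its section is the full 7×10 rectangle (perimeter 34.00 mm); the cylinder at (-1, 1) is absent (z outside [0.5, 11.5]); Subtracting the remaining from the first: none of the subtracted shapes is present at this height, so the 7×10 cube is unchanged — boundary = 34.00 mm. So its perimeter = 34.00 mm. Layer 2 is larger (34.00 vs 8.48 mm).

layer 2 (z = 0.3 mm)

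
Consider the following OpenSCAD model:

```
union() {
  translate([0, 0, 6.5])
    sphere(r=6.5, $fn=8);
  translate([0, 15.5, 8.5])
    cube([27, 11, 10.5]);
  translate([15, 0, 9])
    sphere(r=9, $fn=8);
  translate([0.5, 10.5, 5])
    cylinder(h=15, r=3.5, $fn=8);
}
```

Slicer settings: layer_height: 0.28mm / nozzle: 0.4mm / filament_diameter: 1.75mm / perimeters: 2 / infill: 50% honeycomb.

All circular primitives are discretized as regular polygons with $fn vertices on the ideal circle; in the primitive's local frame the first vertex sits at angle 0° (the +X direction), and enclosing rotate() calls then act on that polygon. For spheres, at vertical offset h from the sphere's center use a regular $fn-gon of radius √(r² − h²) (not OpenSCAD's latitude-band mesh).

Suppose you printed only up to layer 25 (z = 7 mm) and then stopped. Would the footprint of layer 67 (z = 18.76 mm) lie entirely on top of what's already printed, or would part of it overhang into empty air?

Compare the two slices. At z = 7: the r=6.5 sphere contributes a regular 8-gon of circumradius √(6.5²−0.5²) = 6.481 (area = (8/2)·6.481²·sin(360°/8) = 118.79 mm²); the cube at (0, 15.5) is absent (z outside [8.5, 19]); the r=9 sphere at (15, 0) slices to a regular 8-gon of circumradius 8.775 (√(r²−h²) with h=2 from center) (area = (8/2)·8.775²·sin(360°/8) = 217.79 mm²); the r=3.5 cylinder at (0.5, 10.5) contributes a regular 8-gon of circumradius 3.5 (area = (8/2)·3.500²·sin(360°/8) = 34.65 mm²); Taking the union: the regions partially overlap — summed areas 371.23 mm² minus the doubly-counted overlap 0.08 mm² gives 371.15 mm² — area = 371.15 mm². At z = 18.76: the sphere does not reach this height (|z−center|=12.260 > r=6.5); the 27×11 cube at (0, 15.5) contributes its full rectangle (area 297.00 mm²); the sphere at (15, 0) is not intersected at this z (|z−center|=9.760 > r=9); the r=3.5 cylinder at (0.5, 10.5) gives a regular 8-gon of circumradius 3.5 (constant along its height) (area = (8/2)·3.500²·sin(360°/8) = 34.65 mm²); Taking the union: the 2 present regions are separate (no shared area or edge), so areas and boundary lengths simply add and each stays a separate island — area = 331.65 mm². Checking containment: at z = 18.76 the cross-section extends beyond the z = 7 cross-section by about 297.00 mm².

part overhangs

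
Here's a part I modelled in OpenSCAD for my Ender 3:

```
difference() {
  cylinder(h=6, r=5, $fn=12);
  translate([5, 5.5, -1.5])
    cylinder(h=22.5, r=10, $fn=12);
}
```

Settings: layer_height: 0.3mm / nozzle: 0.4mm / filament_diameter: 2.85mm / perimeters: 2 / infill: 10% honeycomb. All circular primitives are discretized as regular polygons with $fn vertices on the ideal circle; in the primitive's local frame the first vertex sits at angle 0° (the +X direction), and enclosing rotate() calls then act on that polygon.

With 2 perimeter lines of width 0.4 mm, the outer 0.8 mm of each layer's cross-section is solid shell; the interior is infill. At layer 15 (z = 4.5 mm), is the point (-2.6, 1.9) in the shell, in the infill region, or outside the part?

outside

At z = 4.5 mm: the r=5 cylinder contributes a regular 12-gon of circumradius 5; the cylinder at (5, 5.5): section is a regular 12-gon, circumradius r=10; After the difference (first − rest): starting from the r=5 cylinder, the r=10 cylinder at (5, 5.5) partially overlaps it — only the 56.11 mm² overlap (of its 300.00 mm²) is removed, clipping the outline — 1 connected region. Overall, the cross-section is a single solid region. The nearest boundary edge runs (-4.22, 2.61)→(-3.66, 0.50); distance from the point to it = 1.39 mm. The point is not inside any of the regions above, so it lies outside the cross-section (1.39 mm from the nearest boundary).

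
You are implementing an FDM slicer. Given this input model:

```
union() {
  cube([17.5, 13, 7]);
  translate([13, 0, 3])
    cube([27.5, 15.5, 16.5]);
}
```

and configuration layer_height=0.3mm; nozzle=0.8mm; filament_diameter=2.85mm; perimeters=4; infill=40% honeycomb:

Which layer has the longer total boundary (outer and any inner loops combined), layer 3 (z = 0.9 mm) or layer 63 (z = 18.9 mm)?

Layer 3 (z = 0.9): the cube is present — its section is the full 17.5×13 rectangle (perimeter 61.00 mm); the cube at (13, 0) is not intersected at this z (z outside [3, 19.5]); Taking the union: only the 17.5×13 cube is present, so the union is just that shape — boundary = 61.00 mm. So its perimeter = 61.00 mm. Layer 63 (z = 18.9): the cube is not intersected at this z (z outside [0, 7]); the 27.5×15.5 cube at (13, 0) contributes its full rectangle (perimeter 86.00 mm); Taking the union: only the 27.5×15.5 cube at (13, 0) is present, so the union is just that shape — boundary = 86.00 mm. So its perimeter = 86.00 mm. Layer 63 is larger (86.00 vs 61.00 mm).

layer 63 (z = 18.9 mm)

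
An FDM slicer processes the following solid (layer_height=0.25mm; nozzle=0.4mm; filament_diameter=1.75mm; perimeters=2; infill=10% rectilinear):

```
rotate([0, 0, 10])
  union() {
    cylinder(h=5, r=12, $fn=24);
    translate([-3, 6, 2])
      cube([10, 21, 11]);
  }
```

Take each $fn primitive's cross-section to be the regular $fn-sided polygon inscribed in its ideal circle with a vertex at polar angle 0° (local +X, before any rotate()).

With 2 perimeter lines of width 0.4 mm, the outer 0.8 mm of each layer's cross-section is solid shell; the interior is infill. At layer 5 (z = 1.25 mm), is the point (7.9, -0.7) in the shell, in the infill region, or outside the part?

infill

At z = 1.25 mm: the r=12 cylinder contributes a regular 24-gon of circumradius 12; the cube at (-3, 6) is not intersected at this z (z outside [2, 13]); Taking the union: only the r=12 cylinder is present, so the union is just that shape — 1 connected region; (whole slice rotated 10° about Z — lengths, areas and connectivity unchanged). Overall, the cross-section is a single solid region. Undo the 10° rotation: the query point maps to (7.658, -2.061) in the un-rotated model frame. The nearest boundary edge runs (10.39, -6.00)→(11.59, -3.11); distance from the point to it = 4.03 mm. The point is inside the cross-section and 4.03 mm from the nearest boundary — more than the 0.8 mm shell width (2 × 0.4), so it's in the infill interior.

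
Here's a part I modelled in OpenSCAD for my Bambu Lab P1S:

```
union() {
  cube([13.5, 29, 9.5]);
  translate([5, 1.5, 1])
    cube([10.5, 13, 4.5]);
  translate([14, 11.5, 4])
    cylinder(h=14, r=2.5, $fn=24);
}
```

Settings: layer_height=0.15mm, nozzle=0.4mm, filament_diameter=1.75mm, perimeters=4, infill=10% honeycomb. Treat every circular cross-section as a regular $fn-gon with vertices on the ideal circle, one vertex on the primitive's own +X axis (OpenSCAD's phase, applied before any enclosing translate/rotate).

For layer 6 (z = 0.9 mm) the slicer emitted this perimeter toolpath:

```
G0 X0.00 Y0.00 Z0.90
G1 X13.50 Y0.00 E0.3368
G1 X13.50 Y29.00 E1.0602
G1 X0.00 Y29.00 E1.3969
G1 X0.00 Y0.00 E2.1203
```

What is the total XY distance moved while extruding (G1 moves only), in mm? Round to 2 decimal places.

85.00 mm

Sum the Euclidean lengths of each G1 segment: total = 85.00 mm.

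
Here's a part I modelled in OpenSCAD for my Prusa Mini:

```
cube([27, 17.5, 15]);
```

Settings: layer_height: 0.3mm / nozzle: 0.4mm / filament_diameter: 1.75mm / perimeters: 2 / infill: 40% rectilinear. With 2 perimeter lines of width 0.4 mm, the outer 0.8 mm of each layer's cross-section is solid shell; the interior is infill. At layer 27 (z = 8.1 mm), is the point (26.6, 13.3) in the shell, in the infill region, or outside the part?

shell

At z = 8.1 mm: the cube is present — its section is the full 27×17.5 rectangle. Overall, the cross-section is a single solid region. The nearest boundary edge runs (27.00, 0.00)→(27.00, 17.50); distance from the point to it = 0.40 mm. The point is inside the cross-section, 0.40 mm from the nearest boundary — within the 0.8 mm shell band (2 × 0.4).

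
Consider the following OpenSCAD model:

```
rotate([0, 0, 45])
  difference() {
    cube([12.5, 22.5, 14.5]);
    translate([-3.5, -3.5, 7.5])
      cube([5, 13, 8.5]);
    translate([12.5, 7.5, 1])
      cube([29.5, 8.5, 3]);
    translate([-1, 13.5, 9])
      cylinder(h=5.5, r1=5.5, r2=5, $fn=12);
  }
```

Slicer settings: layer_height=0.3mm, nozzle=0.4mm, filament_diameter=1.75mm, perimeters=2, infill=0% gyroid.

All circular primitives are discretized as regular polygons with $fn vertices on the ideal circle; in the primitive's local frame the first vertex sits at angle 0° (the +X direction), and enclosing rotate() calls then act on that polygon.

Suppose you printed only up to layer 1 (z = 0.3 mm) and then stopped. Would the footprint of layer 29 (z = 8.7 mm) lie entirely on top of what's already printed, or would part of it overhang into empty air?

Compare the two slices. At z = 0.3: the 12.5×22.5 cube contributes its full rectangle (area 281.25 mm²); the cube at (-3.5, -3.5) is not intersected at this z (z outside [7.5, 16]); the cube at (12.5, 7.5) does not reach this height (z outside [1, 4]); the cone at (-1, 13.5) is absent (z outside [9, 14.5]); After the difference (first − rest): none of the subtracted shapes is present at this height, so the 12.5×22.5 cube is unchanged — area = 281.25 mm²; (rotated 45° about Z; rotation is an isometry so areas/perimeters/island counts are preserved). At z = 8.7: the cube is present — its section is the full 12.5×22.5 rectangle (area 281.25 mm²); the 5×13 cube at (-3.5, -3.5) contributes its full rectangle (area 65.00 mm²); the cube at (12.5, 7.5) does not reach this height (z outside [1, 4]); the cone at (-1, 13.5) is absent (z outside [9, 14.5]); Subtracting the remaining from the first: starting from the 12.5×22.5 cube (281.25 mm²), the 5×13 cube at (-3.5, -3.5) partially overlaps it — only the 14.25 mm² overlap (of its 65.00 mm²) is removed, clipping the outline — area = 267.00 mm²; (whole slice rotated 45° about Z — lengths, areas and connectivity unchanged). Checking containment: the cross-section at z = 8.7 is a subset of the cross-section at z = 0.3.

entirely on top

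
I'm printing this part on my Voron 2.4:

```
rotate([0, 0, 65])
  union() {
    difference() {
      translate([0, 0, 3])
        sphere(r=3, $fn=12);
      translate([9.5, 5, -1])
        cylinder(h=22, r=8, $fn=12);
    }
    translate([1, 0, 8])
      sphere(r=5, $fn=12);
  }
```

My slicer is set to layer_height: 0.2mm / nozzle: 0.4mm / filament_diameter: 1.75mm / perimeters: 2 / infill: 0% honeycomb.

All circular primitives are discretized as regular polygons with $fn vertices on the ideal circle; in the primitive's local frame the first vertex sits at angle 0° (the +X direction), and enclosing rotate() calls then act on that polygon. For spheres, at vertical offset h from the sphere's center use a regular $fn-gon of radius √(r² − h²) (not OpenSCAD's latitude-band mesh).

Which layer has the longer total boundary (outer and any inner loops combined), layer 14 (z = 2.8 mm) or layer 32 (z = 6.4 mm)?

layer 32 (z = 6.4 mm)

Layer 14 (z = 2.8): the r=3 sphere slices to a regular 12-gon of circumradius 2.993 (√(r²−h²) with h=0.2 from center) (perimeter = 2·12·2.993·sin(180°/12) = 18.59 mm); the r=8 cylinder at (9.5, 5) gives a regular 12-gon of circumradius 8 (constant along its height) (perimeter = 2·12·8.000·sin(180°/12) = 49.69 mm); Subtracting the remaining from the first: starting from the r=3 sphere, the r=8 cylinder at (9.5, 5) partially overlaps it — only the 0.11 mm² overlap (of its 192.00 mm²) is removed, clipping the outline — boundary = 18.59 mm; the sphere at (1, 0) is absent (|z−center|=5.200 > r=5); Taking the union: only that combined region is present, so the union is just that shape — boundary = 18.59 mm; (whole slice rotated 65° about Z — lengths, areas and connectivity unchanged). So its perimeter = 18.59 mm. Layer 32 (z = 6.4): the sphere is absent (|z−center|=3.400 > r=3); the r=8 cylinder at (9.5, 5) contributes a regular 12-gon of circumradius 8 (perimeter = 2·12·8.000·sin(180°/12) = 49.69 mm); After the difference (first − rest): the first operand is absent here, so nothing remains; the sphere at (1, 0): section is a regular 12-gon, circumradius = √(r²−h²) = √(5²−1.6²) = 4.737 (perimeter = 2·12·4.737·sin(180°/12) = 29.43 mm); Combining (union): only the r=5 sphere at (1, 0) is present, so the union is just that shape — boundary = 29.43 mm; (whole slice rotated 65° about Z — lengths, areas and connectivity unchanged). So its perimeter = 29.43 mm. Layer 32 is larger (29.43 vs 18.59 mm).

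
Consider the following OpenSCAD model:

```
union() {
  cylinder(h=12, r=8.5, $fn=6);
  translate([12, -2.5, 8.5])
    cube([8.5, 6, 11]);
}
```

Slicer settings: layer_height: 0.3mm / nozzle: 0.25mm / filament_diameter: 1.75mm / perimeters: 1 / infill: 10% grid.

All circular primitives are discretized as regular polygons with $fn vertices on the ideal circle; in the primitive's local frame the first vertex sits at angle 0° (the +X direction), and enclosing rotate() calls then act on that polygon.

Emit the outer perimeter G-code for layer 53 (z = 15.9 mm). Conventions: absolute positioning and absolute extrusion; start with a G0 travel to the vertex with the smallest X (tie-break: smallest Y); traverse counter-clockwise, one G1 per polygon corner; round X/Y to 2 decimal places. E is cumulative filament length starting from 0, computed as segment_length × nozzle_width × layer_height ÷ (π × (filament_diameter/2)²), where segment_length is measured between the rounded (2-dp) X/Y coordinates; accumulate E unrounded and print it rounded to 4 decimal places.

At z = 15.9 mm: the cylinder does not reach this height (z outside [0, 12]); the cube at (12, -2.5) is present — its section is the full 8.5×6 rectangle; Combining (union): only the 8.5×6 cube at (12, -2.5) is present, so the union is just that shape — 1 connected region. The outline is a single polygon with 4 vertices. Extrusion per mm of travel: 0.25 × 0.3 / (π × 0.875²) = 0.031181. Accumulating E over each segment gives final E = 0.9043.

G0 X12.00 Y-2.50 Z15.90
G1 X20.50 Y-2.50 E0.2650
G1 X20.50 Y3.50 E0.4521
G1 X12.00 Y3.50 E0.7172
G1 X12.00 Y-2.50 E0.9043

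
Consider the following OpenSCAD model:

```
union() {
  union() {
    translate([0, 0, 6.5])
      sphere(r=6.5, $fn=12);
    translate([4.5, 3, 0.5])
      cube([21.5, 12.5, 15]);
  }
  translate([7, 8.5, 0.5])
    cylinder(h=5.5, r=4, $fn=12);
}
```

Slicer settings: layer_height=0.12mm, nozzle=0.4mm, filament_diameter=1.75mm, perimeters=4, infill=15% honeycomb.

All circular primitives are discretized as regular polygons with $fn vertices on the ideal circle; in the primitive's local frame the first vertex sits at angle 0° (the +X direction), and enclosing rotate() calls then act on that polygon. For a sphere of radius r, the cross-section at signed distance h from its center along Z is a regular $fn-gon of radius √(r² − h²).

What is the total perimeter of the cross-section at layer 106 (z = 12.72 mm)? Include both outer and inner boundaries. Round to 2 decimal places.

At z = 12.72 mm: the r=6.5 sphere slices to a regular 12-gon of circumradius 1.887 (√(r²−h²) with h=6.22 from center) (perimeter = 2·12·1.887·sin(180°/12) = 11.72 mm); the cube at (4.5, 3) (footprint 21.5×12.5) is included at this height (perimeter 68.00 mm); Taking the union: the 2 present regions are separate (no shared area or edge), so areas and boundary lengths simply add and each stays a separate island — boundary = 79.72 mm; the cylinder at (7, 8.5) does not reach this height (z outside [0.5, 6]); Taking the union: only the result so far is present, so the union is just that shape — boundary = 79.72 mm. Overall, the cross-section has 2 separate islands. Total boundary length (outer) = 79.72 mm.

79.72 mm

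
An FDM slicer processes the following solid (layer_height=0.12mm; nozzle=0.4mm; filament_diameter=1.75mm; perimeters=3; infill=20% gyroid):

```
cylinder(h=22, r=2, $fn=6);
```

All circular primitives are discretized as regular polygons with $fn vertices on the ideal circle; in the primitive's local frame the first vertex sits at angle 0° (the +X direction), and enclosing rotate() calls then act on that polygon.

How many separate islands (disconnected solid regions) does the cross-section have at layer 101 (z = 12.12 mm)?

1

At z = 12.12 mm: the r=2 cylinder gives a regular 6-gon of circumradius 2 (constant along its height). Overall, the cross-section is a single solid region. Island count = 1.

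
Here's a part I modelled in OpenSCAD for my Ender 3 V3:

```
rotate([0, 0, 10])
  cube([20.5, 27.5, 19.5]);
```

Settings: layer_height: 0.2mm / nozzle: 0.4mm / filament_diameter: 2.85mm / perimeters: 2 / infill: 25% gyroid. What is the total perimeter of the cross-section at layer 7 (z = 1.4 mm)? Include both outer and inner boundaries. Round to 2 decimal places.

At z = 1.4 mm: the 20.5×27.5 cube contributes its full rectangle (perimeter 96.00 mm); (whole slice rotated 10° about Z — lengths, areas and connectivity unchanged). Overall, the cross-section is a single solid region. Total boundary length (outer) = 96.00 mm.

96.00 mm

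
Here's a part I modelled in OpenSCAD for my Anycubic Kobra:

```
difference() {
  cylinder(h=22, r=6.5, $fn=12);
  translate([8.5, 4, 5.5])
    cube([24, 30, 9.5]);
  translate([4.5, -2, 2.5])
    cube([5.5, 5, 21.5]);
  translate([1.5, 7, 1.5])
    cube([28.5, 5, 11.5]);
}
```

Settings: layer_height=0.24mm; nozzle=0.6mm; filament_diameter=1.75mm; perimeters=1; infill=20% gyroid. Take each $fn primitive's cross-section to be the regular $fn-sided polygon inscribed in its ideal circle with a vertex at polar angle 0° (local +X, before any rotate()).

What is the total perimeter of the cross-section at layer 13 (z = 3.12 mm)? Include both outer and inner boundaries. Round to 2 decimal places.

At z = 3.12 mm: the r=6.5 cylinder gives a regular 12-gon of circumradius 6.5 (constant along its height) (perimeter = 2·12·6.500·sin(180°/12) = 40.38 mm); the cube at (8.5, 4) is not intersected at this z (z outside [5.5, 15]); the cube at (4.5, -2) is present — its section is the full 5.5×5 rectangle (perimeter 21.00 mm); the 28.5×5 cube at (1.5, 7) contributes its full rectangle (perimeter 67.00 mm); After the difference (first − rest): starting from the r=6.5 cylinder, the 5.5×5 cube at (4.5, -2) partially overlaps it — only the 8.26 mm² overlap (of its 27.50 mm²) is removed, clipping the outline; the 28.5×5 cube at (1.5, 7) misses the remaining region (no effect) — boundary = 42.86 mm. Overall, the cross-section is a single solid region. Total boundary length (outer) = 42.86 mm.

42.86 mm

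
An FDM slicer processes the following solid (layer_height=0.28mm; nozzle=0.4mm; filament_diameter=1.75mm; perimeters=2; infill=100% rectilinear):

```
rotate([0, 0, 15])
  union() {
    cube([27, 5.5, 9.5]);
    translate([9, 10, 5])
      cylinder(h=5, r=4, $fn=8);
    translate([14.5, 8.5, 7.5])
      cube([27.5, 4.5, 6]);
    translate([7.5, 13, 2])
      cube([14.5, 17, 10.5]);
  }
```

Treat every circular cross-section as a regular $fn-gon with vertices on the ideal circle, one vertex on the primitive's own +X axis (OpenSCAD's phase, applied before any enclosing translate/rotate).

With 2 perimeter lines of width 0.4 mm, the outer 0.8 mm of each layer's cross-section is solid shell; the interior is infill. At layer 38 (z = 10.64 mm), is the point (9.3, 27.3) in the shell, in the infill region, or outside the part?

infill

At z = 10.64 mm: the cube does not reach this height (z outside [0, 9.5]); the cylinder at (9, 10) does not reach this height (z outside [5, 10]); the 27.5×4.5 cube at (14.5, 8.5) contributes its full rectangle; the cube at (7.5, 13) (footprint 14.5×17) is included at this height; Taking the union: the 2 present regions share edge segments without overlapping in area, so areas simply add but the touching pieces fuse into one outline (the shared edge portions become interior and drop out of the boundary) — 1 connected region; (whole slice rotated 15° about Z — lengths, areas and connectivity unchanged). Overall, the cross-section is a single solid region. Undo the 15° rotation: the query point maps to (16.049, 23.963) in the un-rotated model frame. The nearest boundary edge runs (22.00, 30.00)→(22.00, 13.00); distance from the point to it = 5.95 mm. The point is inside the cross-section and 5.95 mm from the nearest boundary — more than the 0.8 mm shell width (2 × 0.4), so it's in the infill interior.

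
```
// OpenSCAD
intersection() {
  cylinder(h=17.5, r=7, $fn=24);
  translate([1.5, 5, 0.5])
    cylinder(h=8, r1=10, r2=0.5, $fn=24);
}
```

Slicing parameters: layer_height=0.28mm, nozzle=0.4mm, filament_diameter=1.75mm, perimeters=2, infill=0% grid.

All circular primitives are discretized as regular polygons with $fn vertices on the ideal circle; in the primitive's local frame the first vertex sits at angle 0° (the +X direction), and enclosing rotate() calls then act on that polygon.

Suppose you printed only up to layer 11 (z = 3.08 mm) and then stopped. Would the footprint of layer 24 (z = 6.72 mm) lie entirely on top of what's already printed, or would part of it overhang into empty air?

entirely on top

Compare the two slices. At z = 3.08: the r=7 cylinder contributes a regular 24-gon of circumradius 7 (area = (24/2)·7.000²·sin(360°/24) = 152.19 mm²); the cone at (1.5, 5): at t=0.323 of its height the radius interpolates to r₁+(r₂−r₁)t = 6.936, giving a regular 24-gon of that circumradius (area = (24/2)·6.936²·sin(360°/24) = 149.43 mm²); After intersecting: the cone at (1.5, 5) partially overlaps the r=7 cylinder; clipping to the common part keeps 80.21 mm² — area = 80.21 mm². At z = 6.72: the r=7 cylinder contributes a regular 24-gon of circumradius 7 (area = (24/2)·7.000²·sin(360°/24) = 152.19 mm²); the cone at (1.5, 5) contributes a regular 24-gon of circumradius 2.614 (interpolated between r1=10 and r2=0.5 at t=0.777) (area = (24/2)·2.614²·sin(360°/24) = 21.22 mm²); After intersecting: the cone at (1.5, 5) partially overlaps the r=7 cylinder; clipping to the common part keeps 18.51 mm² — area = 18.51 mm². Checking containment: the cross-section at z = 6.72 is a subset of the cross-section at z = 3.08.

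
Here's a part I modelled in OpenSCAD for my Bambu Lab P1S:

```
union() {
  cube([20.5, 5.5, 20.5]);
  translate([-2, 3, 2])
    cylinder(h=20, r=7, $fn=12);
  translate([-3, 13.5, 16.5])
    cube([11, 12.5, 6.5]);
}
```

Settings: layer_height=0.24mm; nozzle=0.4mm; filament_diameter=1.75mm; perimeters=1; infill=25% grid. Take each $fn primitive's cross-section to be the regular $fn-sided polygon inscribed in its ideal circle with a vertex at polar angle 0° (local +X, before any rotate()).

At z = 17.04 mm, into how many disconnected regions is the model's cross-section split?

2

At z = 17.04 mm: the cube (footprint 20.5×5.5) is included at this height; the r=7 cylinder at (-2, 3) contributes a regular 12-gon of circumradius 7; the cube at (-3, 13.5) (footprint 11×12.5) is included at this height; Taking the union: the regions partially overlap (shared area 25.46 mm²), so overlapping operands fuse into one piece — 2 connected regions. The result has 2 disconnected regions.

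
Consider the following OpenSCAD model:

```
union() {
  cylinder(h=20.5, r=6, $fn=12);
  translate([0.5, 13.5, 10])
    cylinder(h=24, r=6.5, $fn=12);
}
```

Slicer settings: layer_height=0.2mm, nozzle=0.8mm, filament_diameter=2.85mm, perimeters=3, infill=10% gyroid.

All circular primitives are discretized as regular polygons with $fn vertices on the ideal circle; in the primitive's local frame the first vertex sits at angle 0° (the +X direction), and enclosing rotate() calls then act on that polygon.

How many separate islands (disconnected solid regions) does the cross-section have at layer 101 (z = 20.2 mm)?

2

At z = 20.2 mm: the r=6 cylinder gives a regular 12-gon of circumradius 6 (constant along its height); the r=6.5 cylinder at (0.5, 13.5) contributes a regular 12-gon of circumradius 6.5; Merging all regions: the 2 present regions are separate (no shared area or edge), so areas and boundary lengths simply add and each stays a separate island — 2 connected regions. Overall, the cross-section has 2 separate islands. Island count = 2.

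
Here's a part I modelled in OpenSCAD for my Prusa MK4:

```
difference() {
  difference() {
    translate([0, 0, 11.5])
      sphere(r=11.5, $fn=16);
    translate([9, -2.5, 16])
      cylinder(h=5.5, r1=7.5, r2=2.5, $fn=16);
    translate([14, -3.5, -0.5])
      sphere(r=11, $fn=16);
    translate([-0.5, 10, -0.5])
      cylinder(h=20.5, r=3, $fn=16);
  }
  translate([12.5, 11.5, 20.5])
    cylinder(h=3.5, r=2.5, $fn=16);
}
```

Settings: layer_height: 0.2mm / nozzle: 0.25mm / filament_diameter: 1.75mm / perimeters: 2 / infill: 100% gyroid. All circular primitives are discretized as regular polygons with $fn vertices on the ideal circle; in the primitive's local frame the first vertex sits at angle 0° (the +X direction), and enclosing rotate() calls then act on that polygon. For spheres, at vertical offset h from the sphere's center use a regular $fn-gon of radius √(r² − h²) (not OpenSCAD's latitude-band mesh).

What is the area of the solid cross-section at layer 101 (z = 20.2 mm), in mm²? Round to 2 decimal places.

At z = 20.2 mm: the r=11.5 sphere contributes a regular 16-gon of circumradius √(11.5²−8.7²) = 7.521 (area = (16/2)·7.521²·sin(360°/16) = 173.16 mm²); the cone at (9, -2.5) (r1=7.5→r2=2.5) has section circumradius 3.682 here — a regular 16-gon (area = (16/2)·3.682²·sin(360°/16) = 41.50 mm²); the sphere at (14, -3.5) is absent (|z−center|=20.700 > r=11); the cylinder at (-0.5, 10) is not intersected at this z (z outside [-0.5, 20]); After the difference (first − rest): starting from the r=11.5 sphere (173.16 mm²), the cone at (9, -2.5) partially overlaps it — only the 6.38 mm² overlap (of its 41.50 mm²) is removed, clipping the outline — area = 166.77 mm²; the cylinder at (12.5, 11.5) does not reach this height (z outside [20.5, 24]); After the difference (first − rest): none of the subtracted shapes is present at this height, so that combined region is unchanged — area = 166.77 mm². Overall, the cross-section is a single solid region. Net area = 166.77 mm².

166.77 mm²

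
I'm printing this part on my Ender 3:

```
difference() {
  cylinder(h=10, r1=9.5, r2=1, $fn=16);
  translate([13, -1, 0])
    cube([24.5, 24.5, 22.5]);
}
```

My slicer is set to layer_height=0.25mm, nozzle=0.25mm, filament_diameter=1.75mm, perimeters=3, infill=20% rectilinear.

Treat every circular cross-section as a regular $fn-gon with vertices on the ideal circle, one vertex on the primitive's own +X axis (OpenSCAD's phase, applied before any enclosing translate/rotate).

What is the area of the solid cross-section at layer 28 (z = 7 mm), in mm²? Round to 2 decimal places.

At z = 7 mm: the cone (r1=9.5→r2=1) has section circumradius 3.550 here — a regular 16-gon (area = (16/2)·3.550²·sin(360°/16) = 38.58 mm²); the cube at (13, -1) is present — its section is the full 24.5×24.5 rectangle (area 600.25 mm²); After the difference (first − rest): starting from the cone (38.58 mm²), the 24.5×24.5 cube at (13, -1) misses the remaining region (no effect) — area = 38.58 mm². Overall, the cross-section is a single solid region. Net area = 38.58 mm².

38.58 mm²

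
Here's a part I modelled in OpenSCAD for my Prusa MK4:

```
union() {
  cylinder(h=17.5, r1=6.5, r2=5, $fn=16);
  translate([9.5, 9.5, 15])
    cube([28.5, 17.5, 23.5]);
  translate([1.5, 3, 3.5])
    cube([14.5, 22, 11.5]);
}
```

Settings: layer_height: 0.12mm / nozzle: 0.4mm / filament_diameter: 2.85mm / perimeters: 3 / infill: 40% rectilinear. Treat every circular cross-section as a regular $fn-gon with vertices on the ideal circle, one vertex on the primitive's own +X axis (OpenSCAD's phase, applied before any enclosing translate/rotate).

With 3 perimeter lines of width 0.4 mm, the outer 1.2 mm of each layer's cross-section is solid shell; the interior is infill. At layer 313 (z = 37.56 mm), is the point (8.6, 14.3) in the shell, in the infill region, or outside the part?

At z = 37.56 mm: the cone is absent (z outside [0, 17.5]); the 28.5×17.5 cube at (9.5, 9.5) contributes its full rectangle; the cube at (1.5, 3) does not reach this height (z outside [3.5, 15]); Merging all regions: only the 28.5×17.5 cube at (9.5, 9.5) is present, so the union is just that shape — 1 connected region. Overall, the cross-section is a single solid region. The nearest boundary edge runs (9.50, 27.00)→(9.50, 9.50); distance from the point to it = 0.90 mm. The point is not inside any of the regions above, so it lies outside the cross-section (0.90 mm from the nearest boundary).

outside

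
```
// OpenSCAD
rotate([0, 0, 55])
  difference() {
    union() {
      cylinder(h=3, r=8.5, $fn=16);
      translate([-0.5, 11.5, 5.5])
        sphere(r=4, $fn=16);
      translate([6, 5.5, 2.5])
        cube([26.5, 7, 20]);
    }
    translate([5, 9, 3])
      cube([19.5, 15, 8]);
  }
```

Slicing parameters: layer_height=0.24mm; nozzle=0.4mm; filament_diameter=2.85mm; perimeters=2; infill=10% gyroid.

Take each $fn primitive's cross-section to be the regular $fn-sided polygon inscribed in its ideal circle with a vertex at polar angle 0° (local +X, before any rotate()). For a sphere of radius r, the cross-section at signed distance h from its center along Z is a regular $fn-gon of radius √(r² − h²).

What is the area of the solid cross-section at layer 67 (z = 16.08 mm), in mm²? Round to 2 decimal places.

185.50 mm²

At z = 16.08 mm: the cylinder does not reach this height (z outside [0, 3]); the sphere at (-0.5, 11.5) does not reach this height (|z−center|=10.580 > r=4); the cube at (6, 5.5) (footprint 26.5×7) is included at this height (area 185.50 mm²); Combining (union): only the 26.5×7 cube at (6, 5.5) is present, so the union is just that shape — area = 185.50 mm²; the cube at (5, 9) does not reach this height (z outside [3, 11]); Taking the first minus the rest: none of the subtracted shapes is present at this height, so that combined region is unchanged — area = 185.50 mm²; (whole slice rotated 55° about Z — lengths, areas and connectivity unchanged). Overall, the cross-section is a single solid region. Net area = 185.50 mm².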